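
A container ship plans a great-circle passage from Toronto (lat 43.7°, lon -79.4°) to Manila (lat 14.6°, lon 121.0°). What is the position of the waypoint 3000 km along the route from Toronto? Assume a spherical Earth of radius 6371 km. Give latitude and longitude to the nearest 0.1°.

≈ lat 66.7°, lon -105.6°

Convert each endpoint to a unit vector on the sphere (x = cos φ cos λ, y = cos φ sin λ, z = sin φ).
The central angle between the endpoints is δ = arccos(p₁·p₂) ≈ 2.073 rad (118.8°). The total great-circle distance is δ·R ≈ 2.073 × 6371 ≈ 13209 km, so the target fraction is f = 3000/13209 ≈ 0.227.
Interpolate at f ≈ 0.227 with slerp weights a = sin((1−f)δ)/sin δ ≈ 1.140, b = sin(fδ)/sin δ ≈ 0.518.
p = a·p₁ + b·p₂ ≈ (-0.106, -0.381, 0.918); φ = arcsin(p_z) ≈ 66.70°, λ = atan2(p_y, p_x) ≈ -105.59°.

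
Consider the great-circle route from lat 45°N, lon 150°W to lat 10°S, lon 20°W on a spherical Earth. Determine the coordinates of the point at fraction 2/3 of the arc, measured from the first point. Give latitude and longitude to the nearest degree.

Write both endpoints as unit vectors p₁, p₂ with components (cos φ cos λ, cos φ sin λ, sin φ).
The central angle between the endpoints is δ = arccos(p₁·p₂) ≈ 2.178 rad (124.8°).
Interpolate at f = 2/3 with slerp weights a = sin((1−f)δ)/sin δ ≈ 0.808, b = sin(fδ)/sin δ ≈ 1.209.
p = a·p₁ + b·p₂ ≈ (0.624, -0.693, 0.362); φ = arcsin(p_z) ≈ 21.20°, λ = atan2(p_y, p_x) ≈ -48.01°.

≈ lat 21°N, lon 48°W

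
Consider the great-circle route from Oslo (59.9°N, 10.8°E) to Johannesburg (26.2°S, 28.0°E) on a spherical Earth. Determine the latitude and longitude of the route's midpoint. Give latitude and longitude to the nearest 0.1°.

Write both endpoints as unit vectors p₁, p₂ with components (cos φ cos λ, cos φ sin λ, sin φ).
The central angle between the endpoints is δ = arccos(p₁·p₂) ≈ 1.523 rad (87.3°).
Interpolate at f = 1/2 with slerp weights a = sin((1−f)δ)/sin δ ≈ 0.691, b = sin(fδ)/sin δ ≈ 0.691.
p = a·p₁ + b·p₂ ≈ (0.888, 0.356, 0.293); φ = arcsin(p_z) ≈ 17.02°, λ = atan2(p_y, p_x) ≈ 21.85°.

≈ 17.0°N, 21.9°E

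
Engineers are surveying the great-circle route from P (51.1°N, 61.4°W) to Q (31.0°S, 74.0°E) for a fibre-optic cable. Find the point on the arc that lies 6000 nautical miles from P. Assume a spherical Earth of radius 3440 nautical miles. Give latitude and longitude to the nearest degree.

≈ (1°N, 46°E)

Write both endpoints as unit vectors p₁, p₂ with components (cos φ cos λ, cos φ sin λ, sin φ).
The central angle between the endpoints is δ = arccos(p₁·p₂) ≈ 2.472 rad (141.6°). The total great-circle distance is δ·R ≈ 2.472 × 3440 ≈ 8504 nmi, so the target fraction is f = 6000/8504 ≈ 0.706.
Interpolate at f ≈ 0.706 with slerp weights a = sin((1−f)δ)/sin δ ≈ 1.072, b = sin(fδ)/sin δ ≈ 1.587.
p = a·p₁ + b·p₂ ≈ (0.697, 0.717, 0.017); φ = arcsin(p_z) ≈ 0.96°, λ = atan2(p_y, p_x) ≈ 45.79°.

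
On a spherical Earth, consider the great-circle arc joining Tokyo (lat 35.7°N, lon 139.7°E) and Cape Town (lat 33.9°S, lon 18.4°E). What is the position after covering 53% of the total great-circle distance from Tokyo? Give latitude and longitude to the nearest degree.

Convert each endpoint to a unit vector on the sphere (x = cos φ cos λ, y = cos φ sin λ, z = sin φ).
The central angle between the endpoints is δ = arccos(p₁·p₂) ≈ 2.313 rad (132.5°).
Interpolate at f = 0.53 with slerp weights a = sin((1−f)δ)/sin δ ≈ 1.201, b = sin(fδ)/sin δ ≈ 1.276.
p = a·p₁ + b·p₂ ≈ (0.262, 0.965, -0.011); φ = arcsin(p_z) ≈ -0.65°, λ = atan2(p_y, p_x) ≈ 74.83°.

≈ lat 1°S, lon 75°E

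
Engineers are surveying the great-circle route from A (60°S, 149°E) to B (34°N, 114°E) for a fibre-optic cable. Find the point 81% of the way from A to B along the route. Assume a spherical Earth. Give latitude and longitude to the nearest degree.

≈ (16°N, 120°E)

From cos δ = sin φ₁ sin φ₂ + cos φ₁ cos φ₂ cos Δλ, the central angle is δ ≈ 1.716 rad (98.3°).
Interpolate at f = 0.81 with slerp weights a = sin((1−f)δ)/sin δ ≈ 0.324, b = sin(fδ)/sin δ ≈ 0.994.
p = a·p₁ + b·p₂ ≈ (-0.474, 0.836, 0.276); φ = arcsin(p_z) ≈ 16.00°, λ = atan2(p_y, p_x) ≈ 119.54°.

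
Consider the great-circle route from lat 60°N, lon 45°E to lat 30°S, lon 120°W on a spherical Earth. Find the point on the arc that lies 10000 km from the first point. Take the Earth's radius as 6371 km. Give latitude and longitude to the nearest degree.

≈ lat 27°N, lon 106°W

Write both endpoints as unit vectors p₁, p₂ with components (cos φ cos λ, cos φ sin λ, sin φ).
The central angle between the endpoints is δ = arccos(p₁·p₂) ≈ 2.589 rad (148.4°). The total great-circle distance is δ·R ≈ 2.589 × 6371 ≈ 16496 km, so the target fraction is f = 10000/16496 ≈ 0.606.
Interpolate at f ≈ 0.606 with slerp weights a = sin((1−f)δ)/sin δ ≈ 1.623, b = sin(fδ)/sin δ ≈ 1.906.
p = a·p₁ + b·p₂ ≈ (-0.251, -0.855, 0.453); φ = arcsin(p_z) ≈ 26.94°, λ = atan2(p_y, p_x) ≈ -106.37°.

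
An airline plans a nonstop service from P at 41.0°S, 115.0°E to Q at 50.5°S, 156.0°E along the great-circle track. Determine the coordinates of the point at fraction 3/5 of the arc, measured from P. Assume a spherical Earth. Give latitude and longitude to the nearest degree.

From cos δ = sin φ₁ sin φ₂ + cos φ₁ cos φ₂ cos Δλ, the central angle is δ ≈ 0.519 rad (29.7°).
Interpolate at f = 3/5 with slerp weights a = sin((1−f)δ)/sin δ ≈ 0.416, b = sin(fδ)/sin δ ≈ 0.618.
p = a·p₁ + b·p₂ ≈ (-0.491, 0.444, -0.749); φ = arcsin(p_z) ≈ -48.52°, λ = atan2(p_y, p_x) ≈ 137.90°.

≈ 49°S, 138°E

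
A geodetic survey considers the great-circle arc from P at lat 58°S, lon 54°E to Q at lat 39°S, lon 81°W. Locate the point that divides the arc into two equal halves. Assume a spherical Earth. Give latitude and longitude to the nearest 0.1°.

Write both endpoints as unit vectors p₁, p₂ with components (cos φ cos λ, cos φ sin λ, sin φ).
The central angle between the endpoints is δ = arccos(p₁·p₂) ≈ 1.326 rad (76.0°).
Interpolate at f = 1/2 with slerp weights a = sin((1−f)δ)/sin δ ≈ 0.634, b = sin(fδ)/sin δ ≈ 0.634.
p = a·p₁ + b·p₂ ≈ (0.275, -0.215, -0.937); φ = arcsin(p_z) ≈ -69.58°, λ = atan2(p_y, p_x) ≈ -38.04°.

≈ lat 69.6°S, lon 38.0°W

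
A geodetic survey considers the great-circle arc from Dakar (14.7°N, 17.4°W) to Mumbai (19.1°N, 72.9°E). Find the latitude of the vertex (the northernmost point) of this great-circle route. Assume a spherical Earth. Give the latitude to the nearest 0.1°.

The great circle lies in the plane with unit normal n̂ = (p₁ × p₂)/|p₁ × p₂|.
Here n̂_z ≈ +0.917; the vertex latitude is φ_max = arccos|n̂_z| ≈ 23.5°.

≈ 23.5°N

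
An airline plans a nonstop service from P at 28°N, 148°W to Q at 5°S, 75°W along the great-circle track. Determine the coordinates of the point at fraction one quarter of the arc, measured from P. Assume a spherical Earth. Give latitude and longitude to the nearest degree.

≈ 22°N, 128°W

From cos δ = sin φ₁ sin φ₂ + cos φ₁ cos φ₂ cos Δλ, the central angle is δ ≈ 1.353 rad (77.5°).
Interpolate at f = 1/4 with slerp weights a = sin((1−f)δ)/sin δ ≈ 0.870, b = sin(fδ)/sin δ ≈ 0.340.
p = a·p₁ + b·p₂ ≈ (-0.564, -0.734, 0.379); φ = arcsin(p_z) ≈ 22.26°, λ = atan2(p_y, p_x) ≈ -127.52°.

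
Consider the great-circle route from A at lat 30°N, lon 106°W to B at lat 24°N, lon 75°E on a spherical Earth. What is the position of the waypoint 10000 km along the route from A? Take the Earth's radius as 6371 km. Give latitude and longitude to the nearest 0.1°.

≈ lat 60.0°N, lon 76.3°E

Convert each endpoint to a unit vector on the sphere (x = cos φ cos λ, y = cos φ sin λ, z = sin φ).
The central angle between the endpoints is δ = arccos(p₁·p₂) ≈ 2.199 rad (126.0°). The total great-circle distance is δ·R ≈ 2.199 × 6371 ≈ 14010 km, so the target fraction is f = 10000/14010 ≈ 0.714.
Interpolate at f ≈ 0.714 with slerp weights a = sin((1−f)δ)/sin δ ≈ 0.727, b = sin(fδ)/sin δ ≈ 1.236.
p = a·p₁ + b·p₂ ≈ (0.119, 0.485, 0.866); φ = arcsin(p_z) ≈ 60.05°, λ = atan2(p_y, p_x) ≈ 76.26°.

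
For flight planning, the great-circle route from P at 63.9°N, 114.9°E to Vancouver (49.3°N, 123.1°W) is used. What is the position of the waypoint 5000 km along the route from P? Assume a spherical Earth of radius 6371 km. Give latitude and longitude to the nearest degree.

≈ 61°N, 135°W

Write both endpoints as unit vectors p₁, p₂ with components (cos φ cos λ, cos φ sin λ, sin φ).
The central angle between the endpoints is δ = arccos(p₁·p₂) ≈ 1.014 rad (58.1°). The total great-circle distance is δ·R ≈ 1.014 × 6371 ≈ 6458 km, so the target fraction is f = 5000/6458 ≈ 0.774.
Interpolate at f ≈ 0.774 with slerp weights a = sin((1−f)δ)/sin δ ≈ 0.267, b = sin(fδ)/sin δ ≈ 0.833.
p = a·p₁ + b·p₂ ≈ (-0.346, -0.348, 0.871); φ = arcsin(p_z) ≈ 60.60°, λ = atan2(p_y, p_x) ≈ -134.82°.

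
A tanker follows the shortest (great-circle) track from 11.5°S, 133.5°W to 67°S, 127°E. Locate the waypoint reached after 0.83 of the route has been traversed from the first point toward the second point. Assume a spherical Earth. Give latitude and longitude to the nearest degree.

From cos δ = sin φ₁ sin φ₂ + cos φ₁ cos φ₂ cos Δλ, the central angle is δ ≈ 1.450 rad (83.1°).
Interpolate at f = 0.83 with slerp weights a = sin((1−f)δ)/sin δ ≈ 0.246, b = sin(fδ)/sin δ ≈ 0.940.
p = a·p₁ + b·p₂ ≈ (-0.387, 0.119, -0.914); φ = arcsin(p_z) ≈ -66.13°, λ = atan2(p_y, p_x) ≈ 162.95°.

≈ 66°S, 163°E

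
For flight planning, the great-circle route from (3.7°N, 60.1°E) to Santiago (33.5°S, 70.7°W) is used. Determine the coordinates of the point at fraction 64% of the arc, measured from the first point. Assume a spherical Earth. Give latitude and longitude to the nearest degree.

≈ (38°S, 15°W)

Write both endpoints as unit vectors p₁, p₂ with components (cos φ cos λ, cos φ sin λ, sin φ).
The central angle between the endpoints is δ = arccos(p₁·p₂) ≈ 2.189 rad (125.4°).
Interpolate at f = 0.64 with slerp weights a = sin((1−f)δ)/sin δ ≈ 0.870, b = sin(fδ)/sin δ ≈ 1.209.
p = a·p₁ + b·p₂ ≈ (0.766, -0.199, -0.611); φ = arcsin(p_z) ≈ -37.68°, λ = atan2(p_y, p_x) ≈ -14.58°.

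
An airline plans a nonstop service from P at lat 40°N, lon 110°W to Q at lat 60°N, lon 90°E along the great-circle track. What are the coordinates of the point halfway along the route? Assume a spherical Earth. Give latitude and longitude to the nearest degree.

Convert each endpoint to a unit vector on the sphere (x = cos φ cos λ, y = cos φ sin λ, z = sin φ).
The central angle between the endpoints is δ = arccos(p₁·p₂) ≈ 1.373 rad (78.7°).
Interpolate at f = 1/2 with slerp weights a = sin((1−f)δ)/sin δ ≈ 0.646, b = sin(fδ)/sin δ ≈ 0.646.
p = a·p₁ + b·p₂ ≈ (-0.169, -0.142, 0.975); φ = arcsin(p_z) ≈ 77.23°, λ = atan2(p_y, p_x) ≈ -140.00°.

≈ lat 77°N, lon 140°W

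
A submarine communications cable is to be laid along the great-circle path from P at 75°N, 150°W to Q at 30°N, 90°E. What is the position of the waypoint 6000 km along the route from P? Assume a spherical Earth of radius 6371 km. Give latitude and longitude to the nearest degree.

From cos δ = sin φ₁ sin φ₂ + cos φ₁ cos φ₂ cos Δλ, the central angle is δ ≈ 1.191 rad (68.2°). The total great-circle distance is δ·R ≈ 1.191 × 6371 ≈ 7587 km, so the target fraction is f = 6000/7587 ≈ 0.791.
Interpolate at f ≈ 0.791 with slerp weights a = sin((1−f)δ)/sin δ ≈ 0.265, b = sin(fδ)/sin δ ≈ 0.871.
p = a·p₁ + b·p₂ ≈ (-0.059, 0.720, 0.692); φ = arcsin(p_z) ≈ 43.77°, λ = atan2(p_y, p_x) ≈ 94.73°.

≈ 44°N, 95°E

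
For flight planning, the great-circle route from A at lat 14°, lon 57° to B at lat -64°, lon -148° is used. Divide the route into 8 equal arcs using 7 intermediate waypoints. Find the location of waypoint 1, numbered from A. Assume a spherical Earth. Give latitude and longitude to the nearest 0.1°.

≈ lat -1.5°, lon 60.6°

Convert each endpoint to a unit vector on the sphere (x = cos φ cos λ, y = cos φ sin λ, z = sin φ).
The central angle between the endpoints is δ = arccos(p₁·p₂) ≈ 2.218 rad (127.1°).
Interpolate at f = 1/8 with slerp weights a = sin((1−f)δ)/sin δ ≈ 1.169, b = sin(fδ)/sin δ ≈ 0.343.
p = a·p₁ + b·p₂ ≈ (0.490, 0.871, -0.026); φ = arcsin(p_z) ≈ -1.47°, λ = atan2(p_y, p_x) ≈ 60.65°.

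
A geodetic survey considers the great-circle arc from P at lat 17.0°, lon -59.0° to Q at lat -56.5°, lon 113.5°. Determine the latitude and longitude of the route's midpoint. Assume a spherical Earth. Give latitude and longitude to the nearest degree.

From cos δ = sin φ₁ sin φ₂ + cos φ₁ cos φ₂ cos Δλ, the central angle is δ ≈ 2.445 rad (140.1°).
Interpolate at f = 1/2 with slerp weights a = sin((1−f)δ)/sin δ ≈ 1.465, b = sin(fδ)/sin δ ≈ 1.465.
p = a·p₁ + b·p₂ ≈ (0.399, -0.459, -0.793); φ = arcsin(p_z) ≈ -52.51°, λ = atan2(p_y, p_x) ≈ -49.01°.

≈ lat -53°, lon -49°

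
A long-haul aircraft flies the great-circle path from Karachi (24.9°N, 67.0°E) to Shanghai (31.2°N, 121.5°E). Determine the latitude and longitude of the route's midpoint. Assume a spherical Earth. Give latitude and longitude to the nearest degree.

Convert each endpoint to a unit vector on the sphere (x = cos φ cos λ, y = cos φ sin λ, z = sin φ).
The central angle between the endpoints is δ = arccos(p₁·p₂) ≈ 0.838 rad (48.0°).
Interpolate at f = 1/2 with slerp weights a = sin((1−f)δ)/sin δ ≈ 0.547, b = sin(fδ)/sin δ ≈ 0.547.
p = a·p₁ + b·p₂ ≈ (-0.051, 0.856, 0.514); φ = arcsin(p_z) ≈ 30.93°, λ = atan2(p_y, p_x) ≈ 93.38°.

≈ 31°N, 93°E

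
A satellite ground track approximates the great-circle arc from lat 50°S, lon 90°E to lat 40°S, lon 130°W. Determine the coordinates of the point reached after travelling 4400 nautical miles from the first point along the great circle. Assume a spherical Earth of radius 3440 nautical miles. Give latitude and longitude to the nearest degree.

≈ lat 49°S, lon 136°W

Convert each endpoint to a unit vector on the sphere (x = cos φ cos λ, y = cos φ sin λ, z = sin φ).
The central angle between the endpoints is δ = arccos(p₁·p₂) ≈ 1.455 rad (83.4°). The total great-circle distance is δ·R ≈ 1.455 × 3440 ≈ 5006 nmi, so the target fraction is f = 4400/5006 ≈ 0.879.
Interpolate at f ≈ 0.879 with slerp weights a = sin((1−f)δ)/sin δ ≈ 0.177, b = sin(fδ)/sin δ ≈ 0.964.
p = a·p₁ + b·p₂ ≈ (-0.475, -0.452, -0.755); φ = arcsin(p_z) ≈ -49.02°, λ = atan2(p_y, p_x) ≈ -136.39°.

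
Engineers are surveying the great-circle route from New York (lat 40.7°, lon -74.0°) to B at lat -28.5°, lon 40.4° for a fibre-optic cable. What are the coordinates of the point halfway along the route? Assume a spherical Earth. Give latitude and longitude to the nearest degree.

≈ lat 11°, lon -10°

From cos δ = sin φ₁ sin φ₂ + cos φ₁ cos φ₂ cos Δλ, the central angle is δ ≈ 2.197 rad (125.9°).
Interpolate at f = 1/2 with slerp weights a = sin((1−f)δ)/sin δ ≈ 1.099, b = sin(fδ)/sin δ ≈ 1.099.
p = a·p₁ + b·p₂ ≈ (0.966, -0.175, 0.192); φ = arcsin(p_z) ≈ 11.09°, λ = atan2(p_y, p_x) ≈ -10.27°.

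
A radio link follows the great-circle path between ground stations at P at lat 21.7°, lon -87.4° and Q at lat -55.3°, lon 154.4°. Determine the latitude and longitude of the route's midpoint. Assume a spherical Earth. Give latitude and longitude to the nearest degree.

≈ lat -29°, lon -125°

From cos δ = sin φ₁ sin φ₂ + cos φ₁ cos φ₂ cos Δλ, the central angle is δ ≈ 2.158 rad (123.6°).
Interpolate at f = 1/2 with slerp weights a = sin((1−f)δ)/sin δ ≈ 1.059, b = sin(fδ)/sin δ ≈ 1.059.
p = a·p₁ + b·p₂ ≈ (-0.499, -0.722, -0.479); φ = arcsin(p_z) ≈ -28.62°, λ = atan2(p_y, p_x) ≈ -124.64°.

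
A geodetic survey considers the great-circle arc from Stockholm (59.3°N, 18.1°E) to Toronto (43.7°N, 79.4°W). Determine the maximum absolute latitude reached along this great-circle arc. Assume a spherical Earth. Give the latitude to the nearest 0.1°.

≈ 64.1°N

The great circle lies in the plane with unit normal n̂ = (p₁ × p₂)/|p₁ × p₂|.
Here n̂_z ≈ -0.437; the vertex latitude is φ_max = arccos|n̂_z| ≈ 64.1°.
Check via Clairaut: cos φ_max = |cos φ₁| · sin C = cos(59.3°)·sin(58.8°) ≈ 0.437, again giving ≈ 64.1°.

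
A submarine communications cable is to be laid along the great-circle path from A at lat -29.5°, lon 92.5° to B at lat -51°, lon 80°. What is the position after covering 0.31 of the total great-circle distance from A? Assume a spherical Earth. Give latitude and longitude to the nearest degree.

≈ lat -36°, lon 89°

Write both endpoints as unit vectors p₁, p₂ with components (cos φ cos λ, cos φ sin λ, sin φ).
The central angle between the endpoints is δ = arccos(p₁·p₂) ≈ 0.409 rad (23.4°).
Interpolate at f = 0.31 with slerp weights a = sin((1−f)δ)/sin δ ≈ 0.700, b = sin(fδ)/sin δ ≈ 0.318.
p = a·p₁ + b·p₂ ≈ (0.008, 0.806, -0.592); φ = arcsin(p_z) ≈ -36.29°, λ = atan2(p_y, p_x) ≈ 89.42°.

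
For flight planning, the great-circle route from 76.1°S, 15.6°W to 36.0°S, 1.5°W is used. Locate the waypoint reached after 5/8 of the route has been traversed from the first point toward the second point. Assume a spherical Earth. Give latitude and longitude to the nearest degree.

≈ 51°S, 4°W

Write both endpoints as unit vectors p₁, p₂ with components (cos φ cos λ, cos φ sin λ, sin φ).
The central angle between the endpoints is δ = arccos(p₁·p₂) ≈ 0.709 rad (40.6°).
Interpolate at f = 5/8 with slerp weights a = sin((1−f)δ)/sin δ ≈ 0.404, b = sin(fδ)/sin δ ≈ 0.659.
p = a·p₁ + b·p₂ ≈ (0.626, -0.040, -0.779); φ = arcsin(p_z) ≈ -51.15°, λ = atan2(p_y, p_x) ≈ -3.66°.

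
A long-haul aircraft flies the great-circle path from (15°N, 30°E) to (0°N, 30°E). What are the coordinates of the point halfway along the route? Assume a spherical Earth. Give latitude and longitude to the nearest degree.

The haversine formula gives a central angle δ ≈ 0.262 rad (15.0°) between the endpoints.
Interpolate at f = 1/2 with slerp weights a = sin((1−f)δ)/sin δ ≈ 0.504, b = sin(fδ)/sin δ ≈ 0.504.
p = a·p₁ + b·p₂ ≈ (0.859, 0.496, 0.131); φ = arcsin(p_z) ≈ 7.50°, λ = atan2(p_y, p_x) ≈ 30.00°.

≈ (7°N, 30°E)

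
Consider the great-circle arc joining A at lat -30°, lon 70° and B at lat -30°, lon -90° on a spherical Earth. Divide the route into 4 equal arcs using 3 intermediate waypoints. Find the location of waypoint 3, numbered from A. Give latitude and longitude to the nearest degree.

≈ lat -57°, lon -73°

The haversine formula gives a central angle δ ≈ 2.043 rad (117.1°) between the endpoints.
Interpolate at f = 3/4 with slerp weights a = sin((1−f)δ)/sin δ ≈ 0.549, b = sin(fδ)/sin δ ≈ 1.122.
p = a·p₁ + b·p₂ ≈ (0.163, -0.525, -0.835); φ = arcsin(p_z) ≈ -56.66°, λ = atan2(p_y, p_x) ≈ -72.80°.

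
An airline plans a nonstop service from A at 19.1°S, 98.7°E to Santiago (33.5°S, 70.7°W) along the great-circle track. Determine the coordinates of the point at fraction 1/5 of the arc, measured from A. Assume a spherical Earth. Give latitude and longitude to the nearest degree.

Write both endpoints as unit vectors p₁, p₂ with components (cos φ cos λ, cos φ sin λ, sin φ).
The central angle between the endpoints is δ = arccos(p₁·p₂) ≈ 2.207 rad (126.4°).
Interpolate at f = 1/5 with slerp weights a = sin((1−f)δ)/sin δ ≈ 1.220, b = sin(fδ)/sin δ ≈ 0.531.
p = a·p₁ + b·p₂ ≈ (-0.028, 0.721, -0.692); φ = arcsin(p_z) ≈ -43.80°, λ = atan2(p_y, p_x) ≈ 92.22°.

≈ 44°S, 92°E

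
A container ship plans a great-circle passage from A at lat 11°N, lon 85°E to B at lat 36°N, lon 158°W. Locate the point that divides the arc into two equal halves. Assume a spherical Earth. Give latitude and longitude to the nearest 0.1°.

Convert each endpoint to a unit vector on the sphere (x = cos φ cos λ, y = cos φ sin λ, z = sin φ).
The central angle between the endpoints is δ = arccos(p₁·p₂) ≈ 1.822 rad (104.4°).
Interpolate at f = 1/2 with slerp weights a = sin((1−f)δ)/sin δ ≈ 0.816, b = sin(fδ)/sin δ ≈ 0.816.
p = a·p₁ + b·p₂ ≈ (-0.542, 0.550, 0.635); φ = arcsin(p_z) ≈ 39.42°, λ = atan2(p_y, p_x) ≈ 134.56°.

≈ lat 39.4°N, lon 134.6°E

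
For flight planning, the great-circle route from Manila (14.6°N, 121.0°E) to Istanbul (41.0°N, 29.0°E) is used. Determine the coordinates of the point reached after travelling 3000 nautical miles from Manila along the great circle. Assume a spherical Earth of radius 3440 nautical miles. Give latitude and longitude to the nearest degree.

≈ 40°N, 71°E

Convert each endpoint to a unit vector on the sphere (x = cos φ cos λ, y = cos φ sin λ, z = sin φ).
The central angle between the endpoints is δ = arccos(p₁·p₂) ≈ 1.430 rad (82.0°). The total great-circle distance is δ·R ≈ 1.430 × 3440 ≈ 4921 nmi, so the target fraction is f = 3000/4921 ≈ 0.610.
Interpolate at f ≈ 0.610 with slerp weights a = sin((1−f)δ)/sin δ ≈ 0.535, b = sin(fδ)/sin δ ≈ 0.773.
p = a·p₁ + b·p₂ ≈ (0.244, 0.727, 0.642); φ = arcsin(p_z) ≈ 39.96°, λ = atan2(p_y, p_x) ≈ 71.46°.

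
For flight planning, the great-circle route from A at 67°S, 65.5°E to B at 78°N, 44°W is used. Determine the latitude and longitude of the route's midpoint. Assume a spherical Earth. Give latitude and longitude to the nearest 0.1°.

Write both endpoints as unit vectors p₁, p₂ with components (cos φ cos λ, cos φ sin λ, sin φ).
The central angle between the endpoints is δ = arccos(p₁·p₂) ≈ 2.758 rad (158.0°).
Interpolate at f = 1/2 with slerp weights a = sin((1−f)δ)/sin δ ≈ 2.626, b = sin(fδ)/sin δ ≈ 2.626.
p = a·p₁ + b·p₂ ≈ (0.818, 0.554, 0.151); φ = arcsin(p_z) ≈ 8.71°, λ = atan2(p_y, p_x) ≈ 34.12°.

≈ 8.7°N, 34.1°E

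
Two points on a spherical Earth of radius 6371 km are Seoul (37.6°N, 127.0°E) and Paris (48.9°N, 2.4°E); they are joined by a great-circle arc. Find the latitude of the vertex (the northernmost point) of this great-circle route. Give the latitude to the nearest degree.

≈ 64°N

The great circle lies in the plane with unit normal n̂ = (p₁ × p₂)/|p₁ × p₂|.
Here n̂_z ≈ -0.435; the vertex latitude is φ_max = arccos|n̂_z| ≈ 64.2°.
Check via Clairaut: cos φ_max = |cos φ₁| · sin C = cos(37.6°)·sin(33.3°) ≈ 0.435, again giving ≈ 64.2°.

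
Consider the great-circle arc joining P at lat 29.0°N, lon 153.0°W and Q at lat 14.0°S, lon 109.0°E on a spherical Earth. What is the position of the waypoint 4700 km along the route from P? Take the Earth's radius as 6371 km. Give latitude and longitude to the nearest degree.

≈ lat 16°N, lon 163°E

From cos δ = sin φ₁ sin φ₂ + cos φ₁ cos φ₂ cos Δλ, the central angle is δ ≈ 1.808 rad (103.6°). The total great-circle distance is δ·R ≈ 1.808 × 6371 ≈ 11521 km, so the target fraction is f = 4700/11521 ≈ 0.408.
Interpolate at f ≈ 0.408 with slerp weights a = sin((1−f)δ)/sin δ ≈ 0.903, b = sin(fδ)/sin δ ≈ 0.692.
p = a·p₁ + b·p₂ ≈ (-0.922, 0.276, 0.270); φ = arcsin(p_z) ≈ 15.68°, λ = atan2(p_y, p_x) ≈ 163.32°.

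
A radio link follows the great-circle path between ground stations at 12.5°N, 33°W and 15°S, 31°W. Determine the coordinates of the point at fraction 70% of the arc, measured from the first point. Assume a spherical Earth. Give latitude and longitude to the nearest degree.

Write both endpoints as unit vectors p₁, p₂ with components (cos φ cos λ, cos φ sin λ, sin φ).
The central angle between the endpoints is δ = arccos(p₁·p₂) ≈ 0.481 rad (27.6°).
Interpolate at f = 0.70 with slerp weights a = sin((1−f)δ)/sin δ ≈ 0.311, b = sin(fδ)/sin δ ≈ 0.714.
p = a·p₁ + b·p₂ ≈ (0.846, -0.521, -0.118); φ = arcsin(p_z) ≈ -6.75°, λ = atan2(p_y, p_x) ≈ -31.61°.

≈ 7°S, 32°W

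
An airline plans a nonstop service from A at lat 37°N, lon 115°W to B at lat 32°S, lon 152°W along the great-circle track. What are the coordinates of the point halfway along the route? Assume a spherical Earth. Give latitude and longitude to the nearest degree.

≈ lat 3°N, lon 134°W

The haversine formula gives a central angle δ ≈ 1.347 rad (77.2°) between the endpoints.
Interpolate at f = 1/2 with slerp weights a = sin((1−f)δ)/sin δ ≈ 0.640, b = sin(fδ)/sin δ ≈ 0.640.
p = a·p₁ + b·p₂ ≈ (-0.695, -0.718, 0.046); φ = arcsin(p_z) ≈ 2.64°, λ = atan2(p_y, p_x) ≈ -134.08°.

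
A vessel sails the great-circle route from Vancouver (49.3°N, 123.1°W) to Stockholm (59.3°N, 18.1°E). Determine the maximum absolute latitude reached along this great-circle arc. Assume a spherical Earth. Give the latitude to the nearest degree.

≈ 77°N

The great circle lies in the plane with unit normal n̂ = (p₁ × p₂)/|p₁ × p₂|.
Here n̂_z ≈ +0.227; the vertex latitude is φ_max = arccos|n̂_z| ≈ 76.9°.
Check via Clairaut: cos φ_max = |cos φ₁| · sin C = cos(49.3°)·sin(20.4°) ≈ 0.227, again giving ≈ 76.9°.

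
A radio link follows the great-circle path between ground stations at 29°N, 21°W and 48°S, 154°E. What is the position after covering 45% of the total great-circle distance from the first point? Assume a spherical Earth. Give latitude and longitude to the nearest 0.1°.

≈ 42.3°S, 7.9°W

Convert each endpoint to a unit vector on the sphere (x = cos φ cos λ, y = cos φ sin λ, z = sin φ).
The central angle between the endpoints is δ = arccos(p₁·p₂) ≈ 2.803 rad (160.6°).
Interpolate at f = 0.45 with slerp weights a = sin((1−f)δ)/sin δ ≈ 3.011, b = sin(fδ)/sin δ ≈ 2.869.
p = a·p₁ + b·p₂ ≈ (0.733, -0.102, -0.673); φ = arcsin(p_z) ≈ -42.26°, λ = atan2(p_y, p_x) ≈ -7.93°.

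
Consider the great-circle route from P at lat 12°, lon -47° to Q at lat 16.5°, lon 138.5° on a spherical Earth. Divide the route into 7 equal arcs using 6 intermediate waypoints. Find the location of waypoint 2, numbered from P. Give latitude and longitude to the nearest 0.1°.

Write both endpoints as unit vectors p₁, p₂ with components (cos φ cos λ, cos φ sin λ, sin φ).
The central angle between the endpoints is δ = arccos(p₁·p₂) ≈ 2.635 rad (151.0°).
Interpolate at f = 2/7 with slerp weights a = sin((1−f)δ)/sin δ ≈ 1.963, b = sin(fδ)/sin δ ≈ 1.410.
p = a·p₁ + b·p₂ ≈ (0.297, -0.508, 0.808); φ = arcsin(p_z) ≈ 53.94°, λ = atan2(p_y, p_x) ≈ -59.72°.

≈ lat 53.9°, lon -59.7°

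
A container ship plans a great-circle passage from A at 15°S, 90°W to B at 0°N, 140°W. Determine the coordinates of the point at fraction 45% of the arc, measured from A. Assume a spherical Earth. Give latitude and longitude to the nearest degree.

≈ 9°S, 113°W

Convert each endpoint to a unit vector on the sphere (x = cos φ cos λ, y = cos φ sin λ, z = sin φ).
The central angle between the endpoints is δ = arccos(p₁·p₂) ≈ 0.901 rad (51.6°).
Interpolate at f = 0.45 with slerp weights a = sin((1−f)δ)/sin δ ≈ 0.607, b = sin(fδ)/sin δ ≈ 0.503.
p = a·p₁ + b·p₂ ≈ (-0.385, -0.909, -0.157); φ = arcsin(p_z) ≈ -9.03°, λ = atan2(p_y, p_x) ≈ -112.97°.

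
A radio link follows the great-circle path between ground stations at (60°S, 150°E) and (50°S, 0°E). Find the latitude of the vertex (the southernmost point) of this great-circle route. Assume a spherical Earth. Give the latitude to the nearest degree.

The great circle lies in the plane with unit normal n̂ = (p₁ × p₂)/|p₁ × p₂|.
Here n̂_z ≈ -0.174; the vertex latitude is φ_max = arccos|n̂_z| ≈ 80.0°.

≈ 80°S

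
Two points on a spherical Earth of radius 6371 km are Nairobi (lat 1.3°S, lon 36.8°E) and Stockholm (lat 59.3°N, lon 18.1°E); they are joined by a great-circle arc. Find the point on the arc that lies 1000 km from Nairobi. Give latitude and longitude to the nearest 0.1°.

≈ lat 7.5°N, lon 35.1°E

Convert each endpoint to a unit vector on the sphere (x = cos φ cos λ, y = cos φ sin λ, z = sin φ).
The central angle between the endpoints is δ = arccos(p₁·p₂) ≈ 1.088 rad (62.4°). The total great-circle distance is δ·R ≈ 1.088 × 6371 ≈ 6934 km, so the target fraction is f = 1000/6934 ≈ 0.144.
Interpolate at f ≈ 0.144 with slerp weights a = sin((1−f)δ)/sin δ ≈ 0.906, b = sin(fδ)/sin δ ≈ 0.176.
p = a·p₁ + b·p₂ ≈ (0.811, 0.570, 0.131); φ = arcsin(p_z) ≈ 7.54°, λ = atan2(p_y, p_x) ≈ 35.13°.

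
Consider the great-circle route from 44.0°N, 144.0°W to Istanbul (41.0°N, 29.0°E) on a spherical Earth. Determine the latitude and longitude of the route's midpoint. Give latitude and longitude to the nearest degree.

≈ 86°N, 36°W

Convert each endpoint to a unit vector on the sphere (x = cos φ cos λ, y = cos φ sin λ, z = sin φ).
The central angle between the endpoints is δ = arccos(p₁·p₂) ≈ 1.654 rad (94.8°).
Interpolate at f = 1/2 with slerp weights a = sin((1−f)δ)/sin δ ≈ 0.738, b = sin(fδ)/sin δ ≈ 0.738.
p = a·p₁ + b·p₂ ≈ (0.058, -0.042, 0.997); φ = arcsin(p_z) ≈ 85.91°, λ = atan2(p_y, p_x) ≈ -36.08°.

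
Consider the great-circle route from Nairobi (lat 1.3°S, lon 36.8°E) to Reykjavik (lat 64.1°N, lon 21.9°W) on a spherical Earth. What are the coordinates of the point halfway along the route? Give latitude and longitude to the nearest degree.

Write both endpoints as unit vectors p₁, p₂ with components (cos φ cos λ, cos φ sin λ, sin φ).
The central angle between the endpoints is δ = arccos(p₁·p₂) ≈ 1.363 rad (78.1°).
Interpolate at f = 1/2 with slerp weights a = sin((1−f)δ)/sin δ ≈ 0.644, b = sin(fδ)/sin δ ≈ 0.644.
p = a·p₁ + b·p₂ ≈ (0.776, 0.281, 0.565); φ = arcsin(p_z) ≈ 34.37°, λ = atan2(p_y, p_x) ≈ 19.88°.

≈ lat 34°N, lon 20°E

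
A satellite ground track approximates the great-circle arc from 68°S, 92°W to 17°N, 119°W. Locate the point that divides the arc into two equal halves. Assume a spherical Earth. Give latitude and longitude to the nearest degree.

From cos δ = sin φ₁ sin φ₂ + cos φ₁ cos φ₂ cos Δλ, the central angle is δ ≈ 1.523 rad (87.2°).
Interpolate at f = 1/2 with slerp weights a = sin((1−f)δ)/sin δ ≈ 0.691, b = sin(fδ)/sin δ ≈ 0.691.
p = a·p₁ + b·p₂ ≈ (-0.329, -0.836, -0.438); φ = arcsin(p_z) ≈ -26.01°, λ = atan2(p_y, p_x) ≈ -111.49°.

≈ 26°S, 111°W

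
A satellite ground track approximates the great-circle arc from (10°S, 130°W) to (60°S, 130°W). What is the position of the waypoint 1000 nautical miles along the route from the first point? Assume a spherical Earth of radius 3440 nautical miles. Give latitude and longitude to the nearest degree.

Convert each endpoint to a unit vector on the sphere (x = cos φ cos λ, y = cos φ sin λ, z = sin φ).
The central angle between the endpoints is δ = arccos(p₁·p₂) ≈ 0.873 rad (50.0°). The total great-circle distance is δ·R ≈ 0.873 × 3440 ≈ 3002 nmi, so the target fraction is f = 1000/3002 ≈ 0.333.
Interpolate at f ≈ 0.333 with slerp weights a = sin((1−f)δ)/sin δ ≈ 0.718, b = sin(fδ)/sin δ ≈ 0.374.
p = a·p₁ + b·p₂ ≈ (-0.574, -0.685, -0.449); φ = arcsin(p_z) ≈ -26.66°, λ = atan2(p_y, p_x) ≈ -130.00°.

≈ (27°S, 130°W)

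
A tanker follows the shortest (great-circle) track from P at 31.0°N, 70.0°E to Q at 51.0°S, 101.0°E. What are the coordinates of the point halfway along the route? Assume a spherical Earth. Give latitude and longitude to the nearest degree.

Write both endpoints as unit vectors p₁, p₂ with components (cos φ cos λ, cos φ sin λ, sin φ).
The central angle between the endpoints is δ = arccos(p₁·p₂) ≈ 1.509 rad (86.4°).
Interpolate at f = 1/2 with slerp weights a = sin((1−f)δ)/sin δ ≈ 0.686, b = sin(fδ)/sin δ ≈ 0.686.
p = a·p₁ + b·p₂ ≈ (0.119, 0.977, -0.180); φ = arcsin(p_z) ≈ -10.36°, λ = atan2(p_y, p_x) ≈ 83.07°.

≈ 10°S, 83°E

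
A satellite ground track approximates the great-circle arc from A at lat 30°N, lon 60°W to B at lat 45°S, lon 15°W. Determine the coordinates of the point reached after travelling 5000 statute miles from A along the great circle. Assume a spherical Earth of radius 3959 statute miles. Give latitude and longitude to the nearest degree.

≈ lat 34°S, lon 25°W

Write both endpoints as unit vectors p₁, p₂ with components (cos φ cos λ, cos φ sin λ, sin φ).
The central angle between the endpoints is δ = arccos(p₁·p₂) ≈ 1.491 rad (85.4°). The total great-circle distance is δ·R ≈ 1.491 × 3959 ≈ 5904 mi, so the target fraction is f = 5000/5904 ≈ 0.847.
Interpolate at f ≈ 0.847 with slerp weights a = sin((1−f)δ)/sin δ ≈ 0.227, b = sin(fδ)/sin δ ≈ 0.956.
p = a·p₁ + b·p₂ ≈ (0.751, -0.345, -0.562); φ = arcsin(p_z) ≈ -34.23°, λ = atan2(p_y, p_x) ≈ -24.68°.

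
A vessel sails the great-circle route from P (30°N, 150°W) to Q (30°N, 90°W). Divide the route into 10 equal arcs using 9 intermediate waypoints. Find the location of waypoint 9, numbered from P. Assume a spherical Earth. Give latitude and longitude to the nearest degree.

Write both endpoints as unit vectors p₁, p₂ with components (cos φ cos λ, cos φ sin λ, sin φ).
The central angle between the endpoints is δ = arccos(p₁·p₂) ≈ 0.896 rad (51.3°).
Interpolate at f = 9/10 with slerp weights a = sin((1−f)δ)/sin δ ≈ 0.115, b = sin(fδ)/sin δ ≈ 0.924.
p = a·p₁ + b·p₂ ≈ (-0.086, -0.850, 0.519); φ = arcsin(p_z) ≈ 31.30°, λ = atan2(p_y, p_x) ≈ -95.77°.

≈ (31°N, 96°W)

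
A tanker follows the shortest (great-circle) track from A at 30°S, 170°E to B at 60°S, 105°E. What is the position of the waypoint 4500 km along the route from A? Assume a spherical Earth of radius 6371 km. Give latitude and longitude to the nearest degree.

Convert each endpoint to a unit vector on the sphere (x = cos φ cos λ, y = cos φ sin λ, z = sin φ).
The central angle between the endpoints is δ = arccos(p₁·p₂) ≈ 0.907 rad (52.0°). The total great-circle distance is δ·R ≈ 0.907 × 6371 ≈ 5779 km, so the target fraction is f = 4500/5779 ≈ 0.779.
Interpolate at f ≈ 0.779 with slerp weights a = sin((1−f)δ)/sin δ ≈ 0.253, b = sin(fδ)/sin δ ≈ 0.824.
p = a·p₁ + b·p₂ ≈ (-0.323, 0.436, -0.840); φ = arcsin(p_z) ≈ -57.16°, λ = atan2(p_y, p_x) ≈ 126.50°.

≈ 57°S, 126°E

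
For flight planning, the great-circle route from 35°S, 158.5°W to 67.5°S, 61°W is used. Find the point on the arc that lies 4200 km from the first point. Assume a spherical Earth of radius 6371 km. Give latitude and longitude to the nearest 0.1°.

≈ 64.8°S, 119.7°W

Convert each endpoint to a unit vector on the sphere (x = cos φ cos λ, y = cos φ sin λ, z = sin φ).
The central angle between the endpoints is δ = arccos(p₁·p₂) ≈ 1.060 rad (60.7°). The total great-circle distance is δ·R ≈ 1.060 × 6371 ≈ 6752 km, so the target fraction is f = 4200/6752 ≈ 0.622.
Interpolate at f ≈ 0.622 with slerp weights a = sin((1−f)δ)/sin δ ≈ 0.447, b = sin(fδ)/sin δ ≈ 0.702.
p = a·p₁ + b·p₂ ≈ (-0.210, -0.369, -0.905); φ = arcsin(p_z) ≈ -64.85°, λ = atan2(p_y, p_x) ≈ -119.68°.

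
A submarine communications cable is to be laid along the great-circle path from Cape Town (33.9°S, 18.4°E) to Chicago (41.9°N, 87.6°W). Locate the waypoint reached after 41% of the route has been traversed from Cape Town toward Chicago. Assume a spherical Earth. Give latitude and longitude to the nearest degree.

≈ 1°S, 23°W

Write both endpoints as unit vectors p₁, p₂ with components (cos φ cos λ, cos φ sin λ, sin φ).
The central angle between the endpoints is δ = arccos(p₁·p₂) ≈ 2.145 rad (122.9°).
Interpolate at f = 0.41 with slerp weights a = sin((1−f)δ)/sin δ ≈ 1.135, b = sin(fδ)/sin δ ≈ 0.917.
p = a·p₁ + b·p₂ ≈ (0.923, -0.385, -0.021); φ = arcsin(p_z) ≈ -1.19°, λ = atan2(p_y, p_x) ≈ -22.62°.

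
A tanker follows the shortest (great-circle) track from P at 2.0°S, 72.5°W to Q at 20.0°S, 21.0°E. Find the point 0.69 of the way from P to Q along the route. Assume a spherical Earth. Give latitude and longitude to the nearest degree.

Write both endpoints as unit vectors p₁, p₂ with components (cos φ cos λ, cos φ sin λ, sin φ).
The central angle between the endpoints is δ = arccos(p₁·p₂) ≈ 1.616 rad (92.6°).
Interpolate at f = 0.69 with slerp weights a = sin((1−f)δ)/sin δ ≈ 0.481, b = sin(fδ)/sin δ ≈ 0.899.
p = a·p₁ + b·p₂ ≈ (0.933, -0.156, -0.324); φ = arcsin(p_z) ≈ -18.92°, λ = atan2(p_y, p_x) ≈ -9.47°.

≈ 19°S, 9°W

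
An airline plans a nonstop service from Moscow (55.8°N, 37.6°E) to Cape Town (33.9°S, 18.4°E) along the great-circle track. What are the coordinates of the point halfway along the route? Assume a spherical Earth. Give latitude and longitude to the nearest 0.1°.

The haversine formula gives a central angle δ ≈ 1.592 rad (91.2°) between the endpoints.
Interpolate at f = 1/2 with slerp weights a = sin((1−f)δ)/sin δ ≈ 0.715, b = sin(fδ)/sin δ ≈ 0.715.
p = a·p₁ + b·p₂ ≈ (0.881, 0.432, 0.192); φ = arcsin(p_z) ≈ 11.10°, λ = atan2(p_y, p_x) ≈ 26.14°.

≈ 11.1°N, 26.1°E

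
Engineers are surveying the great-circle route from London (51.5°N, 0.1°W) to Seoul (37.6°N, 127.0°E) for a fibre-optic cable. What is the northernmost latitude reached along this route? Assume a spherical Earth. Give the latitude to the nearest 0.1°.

≈ 66.4°N

The great circle lies in the plane with unit normal n̂ = (p₁ × p₂)/|p₁ × p₂|.
Here n̂_z ≈ +0.400; the vertex latitude is φ_max = arccos|n̂_z| ≈ 66.4°.
Check via Clairaut: cos φ_max = |cos φ₁| · sin C = cos(51.5°)·sin(40.0°) ≈ 0.400, again giving ≈ 66.4°.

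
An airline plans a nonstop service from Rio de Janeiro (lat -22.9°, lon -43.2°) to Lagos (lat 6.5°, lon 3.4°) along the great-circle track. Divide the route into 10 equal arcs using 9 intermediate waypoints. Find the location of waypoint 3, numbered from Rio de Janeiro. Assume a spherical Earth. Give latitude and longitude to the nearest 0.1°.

≈ lat -14.8°, lon -28.3°

Write both endpoints as unit vectors p₁, p₂ with components (cos φ cos λ, cos φ sin λ, sin φ).
The central angle between the endpoints is δ = arccos(p₁·p₂) ≈ 0.946 rad (54.2°).
Interpolate at f = 3/10 with slerp weights a = sin((1−f)δ)/sin δ ≈ 0.758, b = sin(fδ)/sin δ ≈ 0.345.
p = a·p₁ + b·p₂ ≈ (0.851, -0.458, -0.256); φ = arcsin(p_z) ≈ -14.83°, λ = atan2(p_y, p_x) ≈ -28.26°.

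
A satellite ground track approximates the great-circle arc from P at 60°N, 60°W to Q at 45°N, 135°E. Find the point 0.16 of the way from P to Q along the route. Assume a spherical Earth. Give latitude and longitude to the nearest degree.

≈ 72°N, 67°W

Convert each endpoint to a unit vector on the sphere (x = cos φ cos λ, y = cos φ sin λ, z = sin φ).
The central angle between the endpoints is δ = arccos(p₁·p₂) ≈ 1.297 rad (74.3°).
Interpolate at f = 0.16 with slerp weights a = sin((1−f)δ)/sin δ ≈ 0.921, b = sin(fδ)/sin δ ≈ 0.214.
p = a·p₁ + b·p₂ ≈ (0.123, -0.292, 0.949); φ = arcsin(p_z) ≈ 71.54°, λ = atan2(p_y, p_x) ≈ -67.10°.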